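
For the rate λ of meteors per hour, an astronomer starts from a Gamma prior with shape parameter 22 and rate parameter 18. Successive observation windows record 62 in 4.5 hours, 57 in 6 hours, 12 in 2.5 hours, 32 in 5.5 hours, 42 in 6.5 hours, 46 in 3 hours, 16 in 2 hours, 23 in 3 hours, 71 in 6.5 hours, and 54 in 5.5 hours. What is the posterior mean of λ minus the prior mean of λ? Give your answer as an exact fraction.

Total count: 62 + 57 + 12 + 32 + 42 + 46 + 16 + 23 + 71 + 54 = 415.
Total exposure: 4.5 + 6 + 2.5 + 5.5 + 6.5 + 3 + 2 + 3 + 6.5 + 5.5 = 45 hours.
The Gamma prior is conjugate for the Poisson rate, so λ | data ~ Gamma(22+415, 18+45) = Gamma(437, 63).
Posterior mean = 437/63 = 437/63; prior mean = 22/18 = 11/9. Difference = 437/63 − 11/9 = 40/7.

40/7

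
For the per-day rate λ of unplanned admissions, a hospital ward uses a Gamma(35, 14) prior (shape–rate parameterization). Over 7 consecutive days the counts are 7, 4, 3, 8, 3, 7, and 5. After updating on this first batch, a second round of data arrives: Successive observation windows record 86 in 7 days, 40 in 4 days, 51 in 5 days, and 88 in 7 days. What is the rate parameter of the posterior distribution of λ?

Total count: 7 + 4 + 3 + 8 + 3 + 7 + 5 = 37.
Total exposure: 7 days.
After the first batch: Gamma(35 + 37, 14 + 7) = Gamma(72, 21).
Total count: 86 + 40 + 51 + 88 = 265.
Total exposure: 7 + 4 + 5 + 7 = 23 days.
After the second batch: Gamma(72 + 265, 21 + 23) = Gamma(337, 44).

44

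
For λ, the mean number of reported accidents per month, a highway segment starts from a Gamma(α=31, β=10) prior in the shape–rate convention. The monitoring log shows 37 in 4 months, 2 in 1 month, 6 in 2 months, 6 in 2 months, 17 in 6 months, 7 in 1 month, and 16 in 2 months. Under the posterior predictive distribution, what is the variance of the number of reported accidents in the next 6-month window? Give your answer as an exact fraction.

Total count: 37 + 2 + 6 + 6 + 17 + 7 + 16 = 91.
Total exposure: 4 + 1 + 2 + 2 + 6 + 1 + 2 = 18 months.
By Gamma–Poisson conjugacy, the posterior is Gamma(α + Σx, β + Σt) = Gamma(31 + 91, 10 + 18) = Gamma(122, 28).
The posterior predictive for a window of length T is Negative Binomial with variance T·α'·(β'+T)/β'² = 6·122·34/784 = 3111/98.

3111/98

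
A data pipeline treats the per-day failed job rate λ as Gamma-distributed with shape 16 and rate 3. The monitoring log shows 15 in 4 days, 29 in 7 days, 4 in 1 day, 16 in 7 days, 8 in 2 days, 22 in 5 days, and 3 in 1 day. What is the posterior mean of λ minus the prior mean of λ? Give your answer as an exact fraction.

Total count: 15 + 29 + 4 + 16 + 8 + 22 + 3 = 97.
Total exposure: 4 + 7 + 1 + 7 + 2 + 5 + 1 = 27 days.
By Gamma–Poisson conjugacy, the posterior is Gamma(α + Σx, β + Σt) = Gamma(16 + 97, 3 + 27) = Gamma(113, 30).
Posterior mean = 113/30 = 113/30; prior mean = 16/3 = 16/3. Difference = 113/30 − 16/3 = -47/30.

-47/30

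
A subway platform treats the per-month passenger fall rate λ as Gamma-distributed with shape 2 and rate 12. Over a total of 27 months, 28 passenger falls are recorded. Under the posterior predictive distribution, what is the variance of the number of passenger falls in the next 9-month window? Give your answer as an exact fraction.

1440/169

Total count 28 over total exposure 27 months.
Posterior: α' = 2 + 28 = 30, β' = 12 + 27 = 39.
The posterior predictive for a window of length T is Negative Binomial with variance T·α'·(β'+T)/β'² = 9·30·48/1521 = 1440/169.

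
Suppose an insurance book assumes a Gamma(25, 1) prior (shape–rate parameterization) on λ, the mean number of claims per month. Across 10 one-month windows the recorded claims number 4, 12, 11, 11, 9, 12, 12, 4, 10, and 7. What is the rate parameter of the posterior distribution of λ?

Total count: 4 + 12 + 11 + 11 + 9 + 12 + 12 + 4 + 10 + 7 = 92.
Total exposure: 10 months.
Conjugate update: add total count to the shape and total exposure to the rate, giving Gamma(117, 11).

11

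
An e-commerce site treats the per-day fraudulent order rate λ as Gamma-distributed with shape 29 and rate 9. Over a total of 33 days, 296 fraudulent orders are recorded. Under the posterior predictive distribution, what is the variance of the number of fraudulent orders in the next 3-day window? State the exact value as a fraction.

Total count 296 over total exposure 33 days.
By Gamma–Poisson conjugacy, the posterior is Gamma(α + Σx, β + Σt) = Gamma(29 + 296, 9 + 33) = Gamma(325, 42).
The posterior predictive for a window of length T is Negative Binomial with variance T·α'·(β'+T)/β'² = 3·325·45/1764 = 4875/196.

4875/196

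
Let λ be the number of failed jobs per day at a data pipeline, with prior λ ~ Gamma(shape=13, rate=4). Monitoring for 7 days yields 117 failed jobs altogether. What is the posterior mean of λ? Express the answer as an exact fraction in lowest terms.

Total count 117 over total exposure 7 days.
Conjugate update: add total count to the shape and total exposure to the rate, giving Gamma(130, 11).
Posterior mean = α'/β' = 130/11.

130/11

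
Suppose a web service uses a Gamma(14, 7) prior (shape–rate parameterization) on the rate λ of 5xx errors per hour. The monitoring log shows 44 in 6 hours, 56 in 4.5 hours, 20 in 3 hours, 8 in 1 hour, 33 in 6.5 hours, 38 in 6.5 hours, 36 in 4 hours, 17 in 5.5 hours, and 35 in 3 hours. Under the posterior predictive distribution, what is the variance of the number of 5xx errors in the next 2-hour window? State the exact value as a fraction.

29498/2209

Total count: 44 + 56 + 20 + 8 + 33 + 38 + 36 + 17 + 35 = 287.
Total exposure: 6 + 4.5 + 3 + 1 + 6.5 + 6.5 + 4 + 5.5 + 3 = 40 hours.
By Gamma–Poisson conjugacy, the posterior is Gamma(α + Σx, β + Σt) = Gamma(14 + 287, 7 + 40) = Gamma(301, 47).
The posterior predictive for a window of length T is Negative Binomial with variance T·α'·(β'+T)/β'² = 2·301·49/2209 = 29498/2209.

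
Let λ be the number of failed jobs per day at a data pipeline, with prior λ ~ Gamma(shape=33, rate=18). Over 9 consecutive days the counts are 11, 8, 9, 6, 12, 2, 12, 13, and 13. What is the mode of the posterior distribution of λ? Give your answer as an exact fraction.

118/27

Total count: 11 + 8 + 9 + 6 + 12 + 2 + 12 + 13 + 13 = 86.
Total exposure: 9 days.
Posterior: α' = 33 + 86 = 119, β' = 18 + 9 = 27.
Posterior mode = (α'−1)/β' = 118/27.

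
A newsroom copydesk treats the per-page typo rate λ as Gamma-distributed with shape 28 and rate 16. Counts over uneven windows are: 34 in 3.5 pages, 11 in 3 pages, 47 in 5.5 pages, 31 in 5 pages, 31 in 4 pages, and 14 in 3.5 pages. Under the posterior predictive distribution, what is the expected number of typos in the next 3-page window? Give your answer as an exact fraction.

Total count: 34 + 11 + 47 + 31 + 31 + 14 = 168.
Total exposure: 3.5 + 3 + 5.5 + 5 + 4 + 3.5 = 24.5 pages.
Posterior: α' = 28 + 168 = 196, β' = 16 + 24.5 = 81/2.
Predictive mean over a 3-page window = T·E[λ|data] = 3·196/(81/2) = 392/27.

392/27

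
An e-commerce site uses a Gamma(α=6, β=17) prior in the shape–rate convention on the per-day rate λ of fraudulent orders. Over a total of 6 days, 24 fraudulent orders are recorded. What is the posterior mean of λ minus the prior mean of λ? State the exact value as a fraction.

372/391

Total count 24 over total exposure 6 days.
Conjugate update: add total count to the shape and total exposure to the rate, giving Gamma(30, 23).
Posterior mean = 30/23 = 30/23; prior mean = 6/17 = 6/17. Difference = 30/23 − 6/17 = 372/391.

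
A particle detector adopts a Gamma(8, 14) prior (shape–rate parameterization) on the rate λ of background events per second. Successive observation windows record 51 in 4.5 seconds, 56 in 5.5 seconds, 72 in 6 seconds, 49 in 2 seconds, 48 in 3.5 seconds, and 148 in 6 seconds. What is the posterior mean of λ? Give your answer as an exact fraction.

Total count: 51 + 56 + 72 + 49 + 48 + 148 = 424.
Total exposure: 4.5 + 5.5 + 6 + 2 + 3.5 + 6 = 27.5 seconds.
Conjugate update: add total count to the shape and total exposure to the rate, giving Gamma(432, 83/2).
Posterior mean = α'/β' = 432/(83/2) = 864/83.

864/83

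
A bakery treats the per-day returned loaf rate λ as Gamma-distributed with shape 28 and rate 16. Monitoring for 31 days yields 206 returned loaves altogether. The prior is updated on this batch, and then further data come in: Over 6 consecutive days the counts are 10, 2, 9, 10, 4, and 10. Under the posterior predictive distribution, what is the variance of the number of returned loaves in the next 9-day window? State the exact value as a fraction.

155682/2809

Total count 206 over total exposure 31 days.
After the first batch: Gamma(28 + 206, 16 + 31) = Gamma(234, 47).
Total count: 10 + 2 + 9 + 10 + 4 + 10 = 45.
Total exposure: 6 days.
After the second batch: Gamma(234 + 45, 47 + 6) = Gamma(279, 53).
The posterior predictive for a window of length T is Negative Binomial with variance T·α'·(β'+T)/β'² = 9·279·62/2809 = 155682/2809.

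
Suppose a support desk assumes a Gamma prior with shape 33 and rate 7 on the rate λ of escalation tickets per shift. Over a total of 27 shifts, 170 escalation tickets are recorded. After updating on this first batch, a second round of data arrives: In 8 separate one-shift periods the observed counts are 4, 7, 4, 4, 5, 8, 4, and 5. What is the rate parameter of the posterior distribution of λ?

Total count 170 over total exposure 27 shifts.
After the first batch: Gamma(33 + 170, 7 + 27) = Gamma(203, 34).
Total count: 4 + 7 + 4 + 4 + 5 + 8 + 4 + 5 = 41.
Total exposure: 8 shifts.
After the second batch: Gamma(203 + 41, 34 + 8) = Gamma(244, 42).

42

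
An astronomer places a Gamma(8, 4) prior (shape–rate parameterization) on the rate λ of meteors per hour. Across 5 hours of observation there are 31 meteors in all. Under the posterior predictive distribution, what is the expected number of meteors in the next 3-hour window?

Total count 31 over total exposure 5 hours.
Conjugate update: add total count to the shape and total exposure to the rate, giving Gamma(39, 9).
Predictive mean over a 3-hour window = T·E[λ|data] = 3·39/9 = 13.

13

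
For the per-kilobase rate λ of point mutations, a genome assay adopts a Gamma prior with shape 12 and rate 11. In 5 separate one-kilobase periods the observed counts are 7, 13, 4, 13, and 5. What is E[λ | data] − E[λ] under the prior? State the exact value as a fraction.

201/88

Total count: 7 + 13 + 4 + 13 + 5 = 42.
Total exposure: 5 kilobases.
Gamma(α, β) with Poisson data over total exposure Σt gives posterior Gamma(α+Σx, β+Σt) = Gamma(54, 16).
Posterior mean = 54/16 = 27/8; prior mean = 12/11 = 12/11. Difference = 27/8 − 12/11 = 201/88.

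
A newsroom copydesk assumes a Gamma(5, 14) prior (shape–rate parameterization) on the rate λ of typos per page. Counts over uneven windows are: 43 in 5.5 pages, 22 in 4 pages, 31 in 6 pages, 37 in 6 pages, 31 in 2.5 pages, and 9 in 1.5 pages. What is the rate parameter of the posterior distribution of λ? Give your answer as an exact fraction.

Total count: 43 + 22 + 31 + 37 + 31 + 9 = 173.
Total exposure: 5.5 + 4 + 6 + 6 + 2.5 + 1.5 = 25.5 pages.
The Gamma prior is conjugate for the Poisson rate, so λ | data ~ Gamma(5+173, 14+25.5) = Gamma(178, 79/2).

79/2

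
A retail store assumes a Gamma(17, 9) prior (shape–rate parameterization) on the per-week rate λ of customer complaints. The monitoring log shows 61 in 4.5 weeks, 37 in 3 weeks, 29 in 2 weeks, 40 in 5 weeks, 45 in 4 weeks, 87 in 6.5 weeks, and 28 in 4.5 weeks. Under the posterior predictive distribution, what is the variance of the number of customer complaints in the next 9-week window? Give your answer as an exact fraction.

Total count: 61 + 37 + 29 + 40 + 45 + 87 + 28 = 327.
Total exposure: 4.5 + 3 + 2 + 5 + 4 + 6.5 + 4.5 = 29.5 weeks.
Posterior: α' = 17 + 327 = 344, β' = 9 + 29.5 = 77/2.
The posterior predictive for a window of length T is Negative Binomial with variance T·α'·(β'+T)/β'² = 9·344·(95/2)/(5929/4) = 588240/5929.

588240/5929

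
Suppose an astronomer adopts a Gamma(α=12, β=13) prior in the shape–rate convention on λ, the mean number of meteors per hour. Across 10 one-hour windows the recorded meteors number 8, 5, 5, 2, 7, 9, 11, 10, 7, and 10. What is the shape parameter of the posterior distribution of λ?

86

Total count: 8 + 5 + 5 + 2 + 7 + 9 + 11 + 10 + 7 + 10 = 74.
Total exposure: 10 hours.
Conjugate update: add total count to the shape and total exposure to the rate, giving Gamma(86, 23).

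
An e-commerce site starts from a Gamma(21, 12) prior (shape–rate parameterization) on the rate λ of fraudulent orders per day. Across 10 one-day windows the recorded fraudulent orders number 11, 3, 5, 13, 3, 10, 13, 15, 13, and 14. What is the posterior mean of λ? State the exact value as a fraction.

Total count: 11 + 3 + 5 + 13 + 3 + 10 + 13 + 15 + 13 + 14 = 100.
Total exposure: 10 days.
The Gamma prior is conjugate for the Poisson rate, so λ | data ~ Gamma(21+100, 12+10) = Gamma(121, 22).
Posterior mean = α'/β' = 121/22 = 11/2.

11/2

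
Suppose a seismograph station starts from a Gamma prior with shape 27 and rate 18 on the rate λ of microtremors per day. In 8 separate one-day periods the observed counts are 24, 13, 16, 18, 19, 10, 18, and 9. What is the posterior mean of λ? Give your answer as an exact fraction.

77/13

Total count: 24 + 13 + 16 + 18 + 19 + 10 + 18 + 9 = 127.
Total exposure: 8 days.
By Gamma–Poisson conjugacy, the posterior is Gamma(α + Σx, β + Σt) = Gamma(27 + 127, 18 + 8) = Gamma(154, 26).
Posterior mean = α'/β' = 154/26 = 77/13.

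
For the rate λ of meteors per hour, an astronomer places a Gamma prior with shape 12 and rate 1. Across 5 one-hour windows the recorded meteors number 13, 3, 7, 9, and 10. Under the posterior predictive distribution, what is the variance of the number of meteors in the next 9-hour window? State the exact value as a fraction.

Total count: 13 + 3 + 7 + 9 + 10 = 42.
Total exposure: 5 hours.
The Gamma prior is conjugate for the Poisson rate, so λ | data ~ Gamma(12+42, 1+5) = Gamma(54, 6).
The posterior predictive for a window of length T is Negative Binomial with variance T·α'·(β'+T)/β'² = 9·54·15/36 = 405/2.

405/2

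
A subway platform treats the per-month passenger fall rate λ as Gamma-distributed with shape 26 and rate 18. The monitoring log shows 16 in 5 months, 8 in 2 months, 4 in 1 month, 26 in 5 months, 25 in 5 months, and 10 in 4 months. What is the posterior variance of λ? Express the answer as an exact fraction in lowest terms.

23/320

Total count: 16 + 8 + 4 + 26 + 25 + 10 = 89.
Total exposure: 5 + 2 + 1 + 5 + 5 + 4 = 22 months.
Gamma(α, β) with Poisson data over total exposure Σt gives posterior Gamma(α+Σx, β+Σt) = Gamma(115, 40).
Posterior variance = α'/β'² = 115/1600 = 23/320.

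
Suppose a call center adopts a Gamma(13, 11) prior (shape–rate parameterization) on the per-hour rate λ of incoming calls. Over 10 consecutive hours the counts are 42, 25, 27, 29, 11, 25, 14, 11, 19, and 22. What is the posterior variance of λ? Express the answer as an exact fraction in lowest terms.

Total count: 42 + 25 + 27 + 29 + 11 + 25 + 14 + 11 + 19 + 22 = 225.
Total exposure: 10 hours.
Gamma(α, β) with Poisson data over total exposure Σt gives posterior Gamma(α+Σx, β+Σt) = Gamma(238, 21).
Posterior variance = α'/β'² = 238/441 = 34/63.

34/63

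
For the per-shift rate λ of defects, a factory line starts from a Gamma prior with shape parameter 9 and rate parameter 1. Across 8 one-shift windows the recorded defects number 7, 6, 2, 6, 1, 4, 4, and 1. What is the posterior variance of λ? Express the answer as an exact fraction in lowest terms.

40/81

Total count: 7 + 6 + 2 + 6 + 1 + 4 + 4 + 1 = 31.
Total exposure: 8 shifts.
Conjugate update: add total count to the shape and total exposure to the rate, giving Gamma(40, 9).
Posterior variance = α'/β'² = 40/81.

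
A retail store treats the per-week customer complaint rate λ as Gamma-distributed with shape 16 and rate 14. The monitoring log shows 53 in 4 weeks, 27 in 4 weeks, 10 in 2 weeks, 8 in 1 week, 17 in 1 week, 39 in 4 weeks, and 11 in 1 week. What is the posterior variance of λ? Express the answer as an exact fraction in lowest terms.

Total count: 53 + 27 + 10 + 8 + 17 + 39 + 11 = 165.
Total exposure: 4 + 4 + 2 + 1 + 1 + 4 + 1 = 17 weeks.
Conjugate update: add total count to the shape and total exposure to the rate, giving Gamma(181, 31).
Posterior variance = α'/β'² = 181/961.

181/961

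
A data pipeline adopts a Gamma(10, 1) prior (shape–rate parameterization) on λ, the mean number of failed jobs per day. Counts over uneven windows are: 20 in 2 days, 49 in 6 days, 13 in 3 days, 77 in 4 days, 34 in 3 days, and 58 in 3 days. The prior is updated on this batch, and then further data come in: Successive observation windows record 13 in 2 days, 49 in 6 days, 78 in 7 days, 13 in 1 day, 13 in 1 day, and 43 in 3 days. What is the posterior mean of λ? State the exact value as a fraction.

235/21

Total count: 20 + 49 + 13 + 77 + 34 + 58 = 251.
Total exposure: 2 + 6 + 3 + 4 + 3 + 3 = 21 days.
After the first batch: Gamma(10 + 251, 1 + 21) = Gamma(261, 22).
Total count: 13 + 49 + 78 + 13 + 13 + 43 = 209.
Total exposure: 2 + 6 + 7 + 1 + 1 + 3 = 20 days.
After the second batch: Gamma(261 + 209, 22 + 20) = Gamma(470, 42).
Posterior mean = α'/β' = 470/42 = 235/21.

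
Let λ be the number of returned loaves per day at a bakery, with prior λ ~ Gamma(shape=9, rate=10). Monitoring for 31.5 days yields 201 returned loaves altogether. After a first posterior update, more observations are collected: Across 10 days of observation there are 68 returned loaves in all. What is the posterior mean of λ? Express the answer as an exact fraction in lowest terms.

Total count 201 over total exposure 31.5 days.
After the first batch: Gamma(9 + 201, 10 + 31.5) = Gamma(210, 83/2).
Total count 68 over total exposure 10 days.
After the second batch: Gamma(210 + 68, 83/2 + 10) = Gamma(278, 103/2).
Posterior mean = α'/β' = 278/(103/2) = 556/103.

556/103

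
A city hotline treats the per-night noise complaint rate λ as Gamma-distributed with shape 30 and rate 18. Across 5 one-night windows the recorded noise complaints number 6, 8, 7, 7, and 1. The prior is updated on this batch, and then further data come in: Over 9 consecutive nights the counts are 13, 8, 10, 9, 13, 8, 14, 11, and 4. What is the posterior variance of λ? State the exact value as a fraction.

149/1024

Total count: 6 + 8 + 7 + 7 + 1 = 29.
Total exposure: 5 nights.
After the first batch: Gamma(30 + 29, 18 + 5) = Gamma(59, 23).
Total count: 13 + 8 + 10 + 9 + 13 + 8 + 14 + 11 + 4 = 90.
Total exposure: 9 nights.
After the second batch: Gamma(59 + 90, 23 + 9) = Gamma(149, 32).
Posterior variance = α'/β'² = 149/1024.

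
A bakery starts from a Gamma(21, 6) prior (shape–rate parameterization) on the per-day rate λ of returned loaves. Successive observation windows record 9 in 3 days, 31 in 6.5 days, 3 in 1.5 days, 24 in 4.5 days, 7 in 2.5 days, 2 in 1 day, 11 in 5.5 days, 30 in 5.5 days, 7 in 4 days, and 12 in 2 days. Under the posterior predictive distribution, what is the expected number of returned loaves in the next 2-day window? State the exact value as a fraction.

157/21

Total count: 9 + 31 + 3 + 24 + 7 + 2 + 11 + 30 + 7 + 12 = 136.
Total exposure: 3 + 6.5 + 1.5 + 4.5 + 2.5 + 1 + 5.5 + 5.5 + 4 + 2 = 36 days.
By Gamma–Poisson conjugacy, the posterior is Gamma(α + Σx, β + Σt) = Gamma(21 + 136, 6 + 36) = Gamma(157, 42).
Predictive mean over a 2-day window = T·E[λ|data] = 2·157/42 = 157/21.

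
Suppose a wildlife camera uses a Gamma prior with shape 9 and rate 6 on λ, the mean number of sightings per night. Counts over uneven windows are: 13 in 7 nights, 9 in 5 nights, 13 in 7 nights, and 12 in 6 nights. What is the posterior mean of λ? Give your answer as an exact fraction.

56/31

Total count: 13 + 9 + 13 + 12 = 47.
Total exposure: 7 + 5 + 7 + 6 = 25 nights.
Posterior: α' = 9 + 47 = 56, β' = 6 + 25 = 31.
Posterior mean = α'/β' = 56/31.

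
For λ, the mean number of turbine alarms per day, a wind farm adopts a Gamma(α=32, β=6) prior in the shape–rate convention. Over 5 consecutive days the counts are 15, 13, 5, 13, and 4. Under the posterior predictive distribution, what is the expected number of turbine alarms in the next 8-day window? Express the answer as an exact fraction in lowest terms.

656/11

Total count: 15 + 13 + 5 + 13 + 4 = 50.
Total exposure: 5 days.
By Gamma–Poisson conjugacy, the posterior is Gamma(α + Σx, β + Σt) = Gamma(32 + 50, 6 + 5) = Gamma(82, 11).
Predictive mean over an 8-day window = T·E[λ|data] = 8·82/11 = 656/11.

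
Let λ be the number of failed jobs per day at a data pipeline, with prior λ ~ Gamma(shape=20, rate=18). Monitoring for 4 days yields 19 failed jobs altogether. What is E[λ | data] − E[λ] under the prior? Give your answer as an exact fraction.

131/198

Total count 19 over total exposure 4 days.
Posterior: α' = 20 + 19 = 39, β' = 18 + 4 = 22.
Posterior mean = 39/22 = 39/22; prior mean = 20/18 = 10/9. Difference = 39/22 − 10/9 = 131/198.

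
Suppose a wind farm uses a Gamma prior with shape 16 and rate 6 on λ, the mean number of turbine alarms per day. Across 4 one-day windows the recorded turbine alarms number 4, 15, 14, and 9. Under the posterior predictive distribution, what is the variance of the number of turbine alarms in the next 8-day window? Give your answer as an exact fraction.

2088/25

Total count: 4 + 15 + 14 + 9 = 42.
Total exposure: 4 days.
By Gamma–Poisson conjugacy, the posterior is Gamma(α + Σx, β + Σt) = Gamma(16 + 42, 6 + 4) = Gamma(58, 10).
The posterior predictive for a window of length T is Negative Binomial with variance T·α'·(β'+T)/β'² = 8·58·18/100 = 2088/25.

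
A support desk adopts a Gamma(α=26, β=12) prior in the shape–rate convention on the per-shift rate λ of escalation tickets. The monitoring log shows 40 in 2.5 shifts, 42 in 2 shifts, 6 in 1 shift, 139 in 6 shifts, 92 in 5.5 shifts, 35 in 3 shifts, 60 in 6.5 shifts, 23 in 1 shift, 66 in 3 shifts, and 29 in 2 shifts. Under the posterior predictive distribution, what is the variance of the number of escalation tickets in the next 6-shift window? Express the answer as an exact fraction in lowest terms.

676296/7921

Total count: 40 + 42 + 6 + 139 + 92 + 35 + 60 + 23 + 66 + 29 = 532.
Total exposure: 2.5 + 2 + 1 + 6 + 5.5 + 3 + 6.5 + 1 + 3 + 2 = 32.5 shifts.
Gamma(α, β) with Poisson data over total exposure Σt gives posterior Gamma(α+Σx, β+Σt) = Gamma(558, 89/2).
The posterior predictive for a window of length T is Negative Binomial with variance T·α'·(β'+T)/β'² = 6·558·(101/2)/(7921/4) = 676296/7921.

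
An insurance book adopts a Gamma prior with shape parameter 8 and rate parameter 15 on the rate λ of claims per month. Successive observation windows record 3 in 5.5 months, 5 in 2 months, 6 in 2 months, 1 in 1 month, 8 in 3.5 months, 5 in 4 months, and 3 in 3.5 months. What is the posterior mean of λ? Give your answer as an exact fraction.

78/73

Total count: 3 + 5 + 6 + 1 + 8 + 5 + 3 = 31.
Total exposure: 5.5 + 2 + 2 + 1 + 3.5 + 4 + 3.5 = 21.5 months.
Posterior: α' = 8 + 31 = 39, β' = 15 + 21.5 = 73/2.
Posterior mean = α'/β' = 39/(73/2) = 78/73.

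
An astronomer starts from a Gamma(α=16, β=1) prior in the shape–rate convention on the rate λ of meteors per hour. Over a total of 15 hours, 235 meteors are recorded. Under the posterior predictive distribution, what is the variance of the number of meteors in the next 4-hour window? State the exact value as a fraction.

Total count 235 over total exposure 15 hours.
By Gamma–Poisson conjugacy, the posterior is Gamma(α + Σx, β + Σt) = Gamma(16 + 235, 1 + 15) = Gamma(251, 16).
The posterior predictive for a window of length T is Negative Binomial with variance T·α'·(β'+T)/β'² = 4·251·20/256 = 1255/16.

1255/16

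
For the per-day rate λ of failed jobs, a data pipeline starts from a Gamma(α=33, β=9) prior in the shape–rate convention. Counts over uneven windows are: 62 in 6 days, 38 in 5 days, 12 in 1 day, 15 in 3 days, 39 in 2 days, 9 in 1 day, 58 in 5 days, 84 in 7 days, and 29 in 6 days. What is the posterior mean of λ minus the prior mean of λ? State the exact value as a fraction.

214/45

Total count: 62 + 38 + 12 + 15 + 39 + 9 + 58 + 84 + 29 = 346.
Total exposure: 6 + 5 + 1 + 3 + 2 + 1 + 5 + 7 + 6 = 36 days.
Gamma(α, β) with Poisson data over total exposure Σt gives posterior Gamma(α+Σx, β+Σt) = Gamma(379, 45).
Posterior mean = 379/45 = 379/45; prior mean = 33/9 = 11/3. Difference = 379/45 − 11/3 = 214/45.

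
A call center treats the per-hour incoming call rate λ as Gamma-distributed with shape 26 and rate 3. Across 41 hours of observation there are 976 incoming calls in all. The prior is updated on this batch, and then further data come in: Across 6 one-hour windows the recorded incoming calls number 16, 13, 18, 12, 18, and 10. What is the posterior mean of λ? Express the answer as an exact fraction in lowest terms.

1089/50

Total count 976 over total exposure 41 hours.
After the first batch: Gamma(26 + 976, 3 + 41) = Gamma(1002, 44).
Total count: 16 + 13 + 18 + 12 + 18 + 10 = 87.
Total exposure: 6 hours.
After the second batch: Gamma(1002 + 87, 44 + 6) = Gamma(1089, 50).
Posterior mean = α'/β' = 1089/50.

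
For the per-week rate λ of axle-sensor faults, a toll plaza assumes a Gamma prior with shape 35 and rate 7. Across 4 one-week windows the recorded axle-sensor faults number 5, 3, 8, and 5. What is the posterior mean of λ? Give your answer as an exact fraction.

Total count: 5 + 3 + 8 + 5 = 21.
Total exposure: 4 weeks.
Gamma(α, β) with Poisson data over total exposure Σt gives posterior Gamma(α+Σx, β+Σt) = Gamma(56, 11).
Posterior mean = α'/β' = 56/11.

56/11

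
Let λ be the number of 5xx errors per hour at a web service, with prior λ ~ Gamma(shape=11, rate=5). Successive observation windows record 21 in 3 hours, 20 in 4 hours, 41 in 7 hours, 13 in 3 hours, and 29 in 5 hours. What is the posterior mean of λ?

Total count: 21 + 20 + 41 + 13 + 29 = 124.
Total exposure: 3 + 4 + 7 + 3 + 5 = 22 hours.
By Gamma–Poisson conjugacy, the posterior is Gamma(α + Σx, β + Σt) = Gamma(11 + 124, 5 + 22) = Gamma(135, 27).
Posterior mean = α'/β' = 135/27 = 5.

5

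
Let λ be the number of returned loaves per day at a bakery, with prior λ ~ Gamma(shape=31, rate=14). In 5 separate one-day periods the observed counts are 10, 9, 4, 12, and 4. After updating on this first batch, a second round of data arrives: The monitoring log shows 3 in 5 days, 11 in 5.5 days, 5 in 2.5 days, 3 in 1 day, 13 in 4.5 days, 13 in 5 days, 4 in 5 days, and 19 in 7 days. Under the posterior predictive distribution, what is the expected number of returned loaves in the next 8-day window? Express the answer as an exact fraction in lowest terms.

2256/109

Total count: 10 + 9 + 4 + 12 + 4 = 39.
Total exposure: 5 days.
After the first batch: Gamma(31 + 39, 14 + 5) = Gamma(70, 19).
Total count: 3 + 11 + 5 + 3 + 13 + 13 + 4 + 19 = 71.
Total exposure: 5 + 5.5 + 2.5 + 1 + 4.5 + 5 + 5 + 7 = 35.5 days.
After the second batch: Gamma(70 + 71, 19 + 35.5) = Gamma(141, 109/2).
Predictive mean over an 8-day window = T·E[λ|data] = 8·141/(109/2) = 2256/109.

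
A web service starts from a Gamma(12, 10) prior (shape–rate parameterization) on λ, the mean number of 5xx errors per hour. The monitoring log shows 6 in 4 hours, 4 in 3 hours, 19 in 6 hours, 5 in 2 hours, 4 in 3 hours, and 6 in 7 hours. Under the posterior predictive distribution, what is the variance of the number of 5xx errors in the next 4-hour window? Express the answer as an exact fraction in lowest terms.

1248/175

Total count: 6 + 4 + 19 + 5 + 4 + 6 = 44.
Total exposure: 4 + 3 + 6 + 2 + 3 + 7 = 25 hours.
The Gamma prior is conjugate for the Poisson rate, so λ | data ~ Gamma(12+44, 10+25) = Gamma(56, 35).
The posterior predictive for a window of length T is Negative Binomial with variance T·α'·(β'+T)/β'² = 4·56·39/1225 = 1248/175.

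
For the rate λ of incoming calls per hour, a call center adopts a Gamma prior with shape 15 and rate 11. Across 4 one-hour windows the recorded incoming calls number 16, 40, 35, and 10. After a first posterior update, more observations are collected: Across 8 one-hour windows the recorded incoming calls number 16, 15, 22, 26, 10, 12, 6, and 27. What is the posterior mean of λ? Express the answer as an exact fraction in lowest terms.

250/23

Total count: 16 + 40 + 35 + 10 = 101.
Total exposure: 4 hours.
After the first batch: Gamma(15 + 101, 11 + 4) = Gamma(116, 15).
Total count: 16 + 15 + 22 + 26 + 10 + 12 + 6 + 27 = 134.
Total exposure: 8 hours.
After the second batch: Gamma(116 + 134, 15 + 8) = Gamma(250, 23).
Posterior mean = α'/β' = 250/23.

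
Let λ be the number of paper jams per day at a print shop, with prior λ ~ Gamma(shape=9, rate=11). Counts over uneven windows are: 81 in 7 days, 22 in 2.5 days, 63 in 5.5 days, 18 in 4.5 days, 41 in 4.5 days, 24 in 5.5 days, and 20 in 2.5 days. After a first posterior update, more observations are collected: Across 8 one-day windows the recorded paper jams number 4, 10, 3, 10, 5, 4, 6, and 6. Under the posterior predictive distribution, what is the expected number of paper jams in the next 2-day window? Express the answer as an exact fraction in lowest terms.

Total count: 81 + 22 + 63 + 18 + 41 + 24 + 20 = 269.
Total exposure: 7 + 2.5 + 5.5 + 4.5 + 4.5 + 5.5 + 2.5 = 32 days.
After the first batch: Gamma(9 + 269, 11 + 32) = Gamma(278, 43).
Total count: 4 + 10 + 3 + 10 + 5 + 4 + 6 + 6 = 48.
Total exposure: 8 days.
After the second batch: Gamma(278 + 48, 43 + 8) = Gamma(326, 51).
Predictive mean over a 2-day window = T·E[λ|data] = 2·326/51 = 652/51.

652/51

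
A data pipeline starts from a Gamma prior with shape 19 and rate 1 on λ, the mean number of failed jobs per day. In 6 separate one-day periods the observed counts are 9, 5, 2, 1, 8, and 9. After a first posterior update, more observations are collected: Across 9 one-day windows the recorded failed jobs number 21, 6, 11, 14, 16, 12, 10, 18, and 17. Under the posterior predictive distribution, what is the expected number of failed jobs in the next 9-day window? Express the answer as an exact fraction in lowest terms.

Total count: 9 + 5 + 2 + 1 + 8 + 9 = 34.
Total exposure: 6 days.
After the first batch: Gamma(19 + 34, 1 + 6) = Gamma(53, 7).
Total count: 21 + 6 + 11 + 14 + 16 + 12 + 10 + 18 + 17 = 125.
Total exposure: 9 days.
After the second batch: Gamma(53 + 125, 7 + 9) = Gamma(178, 16).
Predictive mean over a 9-day window = T·E[λ|data] = 9·178/16 = 801/8.

801/8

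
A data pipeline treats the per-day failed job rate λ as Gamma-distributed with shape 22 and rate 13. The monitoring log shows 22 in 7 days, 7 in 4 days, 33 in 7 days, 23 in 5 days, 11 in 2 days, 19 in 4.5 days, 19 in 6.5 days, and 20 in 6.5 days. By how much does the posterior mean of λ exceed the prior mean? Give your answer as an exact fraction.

2134/1443

Total count: 22 + 7 + 33 + 23 + 11 + 19 + 19 + 20 = 154.
Total exposure: 7 + 4 + 7 + 5 + 2 + 4.5 + 6.5 + 6.5 = 42.5 days.
By Gamma–Poisson conjugacy, the posterior is Gamma(α + Σx, β + Σt) = Gamma(22 + 154, 13 + 42.5) = Gamma(176, 111/2).
Posterior mean = 176/(111/2) = 352/111; prior mean = 22/13 = 22/13. Difference = 352/111 − 22/13 = 2134/1443.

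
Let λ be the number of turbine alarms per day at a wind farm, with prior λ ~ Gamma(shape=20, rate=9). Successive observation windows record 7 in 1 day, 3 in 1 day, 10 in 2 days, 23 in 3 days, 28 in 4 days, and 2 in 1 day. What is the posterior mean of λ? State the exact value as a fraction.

31/7

Total count: 7 + 3 + 10 + 23 + 28 + 2 = 73.
Total exposure: 1 + 1 + 2 + 3 + 4 + 1 = 12 days.
The Gamma prior is conjugate for the Poisson rate, so λ | data ~ Gamma(20+73, 9+12) = Gamma(93, 21).
Posterior mean = α'/β' = 93/21 = 31/7.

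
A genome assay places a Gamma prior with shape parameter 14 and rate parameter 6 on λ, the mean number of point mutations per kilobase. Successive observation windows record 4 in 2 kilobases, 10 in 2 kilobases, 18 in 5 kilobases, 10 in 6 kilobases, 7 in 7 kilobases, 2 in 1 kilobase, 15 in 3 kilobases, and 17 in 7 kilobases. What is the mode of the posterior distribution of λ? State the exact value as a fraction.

Total count: 4 + 10 + 18 + 10 + 7 + 2 + 15 + 17 = 83.
Total exposure: 2 + 2 + 5 + 6 + 7 + 1 + 3 + 7 = 33 kilobases.
Gamma(α, β) with Poisson data over total exposure Σt gives posterior Gamma(α+Σx, β+Σt) = Gamma(97, 39).
Posterior mode = (α'−1)/β' = 96/39 = 32/13.

32/13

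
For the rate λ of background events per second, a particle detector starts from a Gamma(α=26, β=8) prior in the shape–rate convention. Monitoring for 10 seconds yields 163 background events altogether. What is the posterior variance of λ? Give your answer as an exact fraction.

Total count 163 over total exposure 10 seconds.
Posterior: α' = 26 + 163 = 189, β' = 8 + 10 = 18.
Posterior variance = α'/β'² = 189/324 = 7/12.

7/12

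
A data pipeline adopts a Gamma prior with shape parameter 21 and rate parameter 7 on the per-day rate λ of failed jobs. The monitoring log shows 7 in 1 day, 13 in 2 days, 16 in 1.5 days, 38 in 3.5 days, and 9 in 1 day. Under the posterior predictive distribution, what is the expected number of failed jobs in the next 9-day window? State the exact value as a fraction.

117/2

Total count: 7 + 13 + 16 + 38 + 9 = 83.
Total exposure: 1 + 2 + 1.5 + 3.5 + 1 = 9 days.
The Gamma prior is conjugate for the Poisson rate, so λ | data ~ Gamma(21+83, 7+9) = Gamma(104, 16).
Predictive mean over a 9-day window = T·E[λ|data] = 9·104/16 = 117/2.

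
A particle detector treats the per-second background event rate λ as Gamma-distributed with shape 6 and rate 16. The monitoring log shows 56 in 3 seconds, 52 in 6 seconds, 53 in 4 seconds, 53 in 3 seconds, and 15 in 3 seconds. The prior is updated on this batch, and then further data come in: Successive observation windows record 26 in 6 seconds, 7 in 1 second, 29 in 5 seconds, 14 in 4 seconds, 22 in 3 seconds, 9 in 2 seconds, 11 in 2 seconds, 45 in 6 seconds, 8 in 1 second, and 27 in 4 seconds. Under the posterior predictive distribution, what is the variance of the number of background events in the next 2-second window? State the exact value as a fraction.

Total count: 56 + 52 + 53 + 53 + 15 = 229.
Total exposure: 3 + 6 + 4 + 3 + 3 = 19 seconds.
After the first batch: Gamma(6 + 229, 16 + 19) = Gamma(235, 35).
Total count: 26 + 7 + 29 + 14 + 22 + 9 + 11 + 45 + 8 + 27 = 198.
Total exposure: 6 + 1 + 5 + 4 + 3 + 2 + 2 + 6 + 1 + 4 = 34 seconds.
After the second batch: Gamma(235 + 198, 35 + 34) = Gamma(433, 69).
The posterior predictive for a window of length T is Negative Binomial with variance T·α'·(β'+T)/β'² = 2·433·71/4761 = 61486/4761.

61486/4761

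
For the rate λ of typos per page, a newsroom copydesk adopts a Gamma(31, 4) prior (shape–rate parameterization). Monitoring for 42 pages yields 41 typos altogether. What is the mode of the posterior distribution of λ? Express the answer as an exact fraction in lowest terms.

71/46

Total count 41 over total exposure 42 pages.
Posterior: α' = 31 + 41 = 72, β' = 4 + 42 = 46.
Posterior mode = (α'−1)/β' = 71/46.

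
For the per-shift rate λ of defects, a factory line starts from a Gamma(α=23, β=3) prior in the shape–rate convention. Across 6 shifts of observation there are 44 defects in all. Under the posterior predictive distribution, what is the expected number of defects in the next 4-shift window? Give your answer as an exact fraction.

Total count 44 over total exposure 6 shifts.
Gamma(α, β) with Poisson data over total exposure Σt gives posterior Gamma(α+Σx, β+Σt) = Gamma(67, 9).
Predictive mean over a 4-shift window = T·E[λ|data] = 4·67/9 = 268/9.

268/9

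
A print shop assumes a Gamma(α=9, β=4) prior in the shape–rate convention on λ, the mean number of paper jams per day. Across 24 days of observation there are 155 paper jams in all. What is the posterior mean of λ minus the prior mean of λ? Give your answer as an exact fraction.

Total count 155 over total exposure 24 days.
Conjugate update: add total count to the shape and total exposure to the rate, giving Gamma(164, 28).
Posterior mean = 164/28 = 41/7; prior mean = 9/4 = 9/4. Difference = 41/7 − 9/4 = 101/28.

101/28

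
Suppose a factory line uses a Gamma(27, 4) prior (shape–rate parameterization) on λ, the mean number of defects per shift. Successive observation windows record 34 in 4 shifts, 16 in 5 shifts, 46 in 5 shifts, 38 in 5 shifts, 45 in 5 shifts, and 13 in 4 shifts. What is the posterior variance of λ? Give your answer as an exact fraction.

219/1024

Total count: 34 + 16 + 46 + 38 + 45 + 13 = 192.
Total exposure: 4 + 5 + 5 + 5 + 5 + 4 = 28 shifts.
Conjugate update: add total count to the shape and total exposure to the rate, giving Gamma(219, 32).
Posterior variance = α'/β'² = 219/1024.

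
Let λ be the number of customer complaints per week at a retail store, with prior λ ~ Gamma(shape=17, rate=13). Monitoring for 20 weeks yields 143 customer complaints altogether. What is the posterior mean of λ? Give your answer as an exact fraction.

Total count 143 over total exposure 20 weeks.
The Gamma prior is conjugate for the Poisson rate, so λ | data ~ Gamma(17+143, 13+20) = Gamma(160, 33).
Posterior mean = α'/β' = 160/33.

160/33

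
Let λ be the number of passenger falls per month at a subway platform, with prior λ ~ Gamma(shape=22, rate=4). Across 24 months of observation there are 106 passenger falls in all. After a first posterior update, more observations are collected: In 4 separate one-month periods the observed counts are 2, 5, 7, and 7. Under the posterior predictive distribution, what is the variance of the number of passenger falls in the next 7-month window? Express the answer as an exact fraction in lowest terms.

40677/1024

Total count 106 over total exposure 24 months.
After the first batch: Gamma(22 + 106, 4 + 24) = Gamma(128, 28).
Total count: 2 + 5 + 7 + 7 = 21.
Total exposure: 4 months.
After the second batch: Gamma(128 + 21, 28 + 4) = Gamma(149, 32).
The posterior predictive for a window of length T is Negative Binomial with variance T·α'·(β'+T)/β'² = 7·149·39/1024 = 40677/1024.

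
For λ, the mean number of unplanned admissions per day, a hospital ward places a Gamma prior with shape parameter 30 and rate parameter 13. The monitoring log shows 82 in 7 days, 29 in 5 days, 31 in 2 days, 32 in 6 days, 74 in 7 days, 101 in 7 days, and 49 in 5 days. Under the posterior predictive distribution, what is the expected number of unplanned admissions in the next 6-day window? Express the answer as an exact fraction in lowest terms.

642/13

Total count: 82 + 29 + 31 + 32 + 74 + 101 + 49 = 398.
Total exposure: 7 + 5 + 2 + 6 + 7 + 7 + 5 = 39 days.
The Gamma prior is conjugate for the Poisson rate, so λ | data ~ Gamma(30+398, 13+39) = Gamma(428, 52).
Predictive mean over a 6-day window = T·E[λ|data] = 6·428/52 = 642/13.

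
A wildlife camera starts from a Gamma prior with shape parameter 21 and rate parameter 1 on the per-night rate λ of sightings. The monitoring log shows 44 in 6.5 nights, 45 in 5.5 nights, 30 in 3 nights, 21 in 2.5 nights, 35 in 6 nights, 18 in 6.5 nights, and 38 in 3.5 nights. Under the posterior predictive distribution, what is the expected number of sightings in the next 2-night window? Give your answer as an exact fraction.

Total count: 44 + 45 + 30 + 21 + 35 + 18 + 38 = 231.
Total exposure: 6.5 + 5.5 + 3 + 2.5 + 6 + 6.5 + 3.5 = 33.5 nights.
Conjugate update: add total count to the shape and total exposure to the rate, giving Gamma(252, 69/2).
Predictive mean over a 2-night window = T·E[λ|data] = 2·252/(69/2) = 336/23.

336/23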